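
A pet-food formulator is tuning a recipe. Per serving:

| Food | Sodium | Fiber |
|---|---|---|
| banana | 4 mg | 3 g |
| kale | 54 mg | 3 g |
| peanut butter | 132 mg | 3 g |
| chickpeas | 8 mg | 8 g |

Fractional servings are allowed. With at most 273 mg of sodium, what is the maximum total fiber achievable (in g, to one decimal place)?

273.0 g

Fiber per mg sodium: chickpeas 1, banana 0.75, kale 0.05556, peanut butter 0.02273.
With no serving limits, spend the whole sodium allowance on chickpeas: 273 mg / 8 mg × 8 g = 273.0 g.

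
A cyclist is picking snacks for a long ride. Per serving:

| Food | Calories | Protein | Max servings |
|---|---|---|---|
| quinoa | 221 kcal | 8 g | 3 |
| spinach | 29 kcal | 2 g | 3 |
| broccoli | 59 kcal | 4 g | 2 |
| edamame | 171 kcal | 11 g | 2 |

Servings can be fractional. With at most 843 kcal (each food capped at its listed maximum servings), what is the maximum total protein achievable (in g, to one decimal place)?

Protein per kcal: spinach 0.06897, broccoli 0.0678, edamame 0.06433, quinoa 0.0362.
Take 3 servings of spinach: uses 87 kcal, +6.0 g protein (running total 6.0 g).
Take 2 servings of broccoli: uses 118 kcal, +8.0 g protein (running total 14.0 g).
Take 2 servings of edamame: uses 342 kcal, +22.0 g protein (running total 36.0 g).
Take 1.339 servings of quinoa: uses 296 kcal, +10.7 g protein (running total 46.7 g).
Greedy by best ratio exhausts the calories allowance optimally: 46.7 g.

46.7 g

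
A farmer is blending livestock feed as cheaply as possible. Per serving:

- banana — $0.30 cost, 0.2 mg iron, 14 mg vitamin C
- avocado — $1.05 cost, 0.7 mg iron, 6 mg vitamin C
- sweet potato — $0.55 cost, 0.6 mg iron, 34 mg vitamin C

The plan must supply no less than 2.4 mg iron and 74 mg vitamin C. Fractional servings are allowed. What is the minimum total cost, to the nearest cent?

A basic optimal solution has at most two foods positive. Try each food alone and each pair with both targets met exactly.
banana only: max(2.4/0.2, 74/14) = 12 servings → $3.60.
avocado only: max(2.4/0.7, 74/6) = 12.33 servings → $12.95.
sweet potato only: max(2.4/0.6, 74/34) = 4 servings → $2.20.
banana + avocado with both tight: 4.349 servings and 2.186 servings → $3.60.
banana + sweet potato: intersection lies outside the first quadrant.
avocado + sweet potato with both tight: 1.842 servings and 1.851 servings → $2.95.
Cheapest feasible corner: $2.20.

$2.20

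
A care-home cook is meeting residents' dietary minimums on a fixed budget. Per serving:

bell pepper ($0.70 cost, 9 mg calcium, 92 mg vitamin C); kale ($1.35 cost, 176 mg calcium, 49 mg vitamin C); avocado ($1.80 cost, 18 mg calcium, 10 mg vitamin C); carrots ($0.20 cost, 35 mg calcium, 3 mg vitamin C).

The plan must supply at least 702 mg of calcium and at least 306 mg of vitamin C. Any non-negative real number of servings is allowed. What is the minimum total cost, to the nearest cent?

$5.76

Check every corner: each single food scaled to meet both minima, and each pair solved so both constraints bind.
bell pepper only: max(702/9, 306/92) = 78 servings → $54.60.
kale only: max(702/176, 306/49) = 6.245 servings → $8.43.
avocado only: max(702/18, 306/10) = 39 servings → $70.20.
carrots only: max(702/35, 306/3) = 102 servings → $20.40.
bell pepper + kale with both tight: 1.235 servings and 3.925 servings → $6.16.
bell pepper + avocado with both targets exact would need a negative amount; discard.
bell pepper + carrots with both tight: 2.695 servings and 19.36 servings → $5.76.
kale + avocado with both tight: 1.722 servings and 22.16 servings → $42.22.
kale + carrots: the both-tight solution has a negative serving — not a feasible corner.
avocado + carrots with both tight: 29.07 servings and 5.108 servings → $53.34.
Cheapest feasible corner: $5.76.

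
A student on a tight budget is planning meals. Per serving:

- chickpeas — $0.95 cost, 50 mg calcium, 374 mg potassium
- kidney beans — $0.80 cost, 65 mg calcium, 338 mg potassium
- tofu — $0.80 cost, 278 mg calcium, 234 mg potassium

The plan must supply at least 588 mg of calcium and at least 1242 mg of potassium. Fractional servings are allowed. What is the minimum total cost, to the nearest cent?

At the optimum either one food covers both requirements or two foods hit both targets exactly; no other combination can be cheaper.
chickpeas only: max(588/50, 1242/374) = 11.76 servings → $11.17.
kidney beans only: max(588/65, 1242/338) = 9.046 servings → $7.24.
tofu only: max(588/278, 1242/234) = 5.308 servings → $4.25.
chickpeas + kidney beans with both targets exact would need a negative amount; discard.
chickpeas + tofu with both tight: 2.251 servings and 1.71 servings → $3.51.
kidney beans + tofu with both tight: 2.637 servings and 1.499 servings → $3.31.
The minimum over all feasible corners is $3.31.

$3.31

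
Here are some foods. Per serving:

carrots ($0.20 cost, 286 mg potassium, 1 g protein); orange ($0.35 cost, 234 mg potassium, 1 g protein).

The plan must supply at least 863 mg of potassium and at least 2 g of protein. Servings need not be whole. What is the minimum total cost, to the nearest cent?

carrots only: max(863/286, 2/1) = 3.017 servings → $0.60.
orange only: max(863/234, 2/1) = 3.688 servings → $1.29.
carrots + orange with both targets exact would need a negative amount; discard.
The minimum over all feasible corners is $0.60.

$0.60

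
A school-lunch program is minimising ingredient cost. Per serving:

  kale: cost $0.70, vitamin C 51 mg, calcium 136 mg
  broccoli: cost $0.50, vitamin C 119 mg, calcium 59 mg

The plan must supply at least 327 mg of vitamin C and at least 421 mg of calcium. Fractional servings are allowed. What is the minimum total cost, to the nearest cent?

$2.51

An LP optimum is at a vertex; with two nutrient constraints at most two foods are used. Check each candidate.
kale only: max(327/51, 421/136) = 6.412 servings → $4.49.
broccoli only: max(327/119, 421/59) = 7.136 servings → $3.57.
kale + broccoli with both tight: 2.338 servings and 1.746 servings → $2.51.
Cheapest feasible corner: $2.51.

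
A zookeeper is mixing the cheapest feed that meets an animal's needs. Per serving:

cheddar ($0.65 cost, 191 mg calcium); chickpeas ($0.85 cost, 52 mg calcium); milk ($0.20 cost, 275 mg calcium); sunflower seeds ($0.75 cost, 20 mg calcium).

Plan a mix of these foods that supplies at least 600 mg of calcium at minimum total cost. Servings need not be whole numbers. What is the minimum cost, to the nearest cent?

Cost per mg of calcium: milk $0.0007, cheddar $0.0034, chickpeas $0.0163, sunflower seeds $0.0375.
With no serving limits, use only milk: 600 mg / 275 mg = 2.182 servings × $0.20 = $0.44.

$0.44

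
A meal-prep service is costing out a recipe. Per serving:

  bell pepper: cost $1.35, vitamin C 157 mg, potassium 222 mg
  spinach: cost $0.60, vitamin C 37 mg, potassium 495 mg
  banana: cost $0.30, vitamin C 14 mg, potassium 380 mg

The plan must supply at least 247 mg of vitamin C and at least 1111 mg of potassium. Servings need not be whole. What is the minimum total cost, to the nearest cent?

Compare the cost at each extreme point of the feasible region.
bell pepper only: max(247/157, 1111/222) = 5.005 servings → $6.76.
spinach only: max(247/37, 1111/495) = 6.676 servings → $4.01.
banana only: max(247/14, 1111/380) = 17.64 servings → $5.29.
bell pepper + spinach with both tight: 1.168 servings and 1.721 servings → $2.61.
bell pepper + banana with both tight: 1.385 servings and 2.115 servings → $2.50.
spinach + banana: the both-tight solution has a negative serving — not a feasible corner.
The minimum over all feasible corners is $2.50.

$2.50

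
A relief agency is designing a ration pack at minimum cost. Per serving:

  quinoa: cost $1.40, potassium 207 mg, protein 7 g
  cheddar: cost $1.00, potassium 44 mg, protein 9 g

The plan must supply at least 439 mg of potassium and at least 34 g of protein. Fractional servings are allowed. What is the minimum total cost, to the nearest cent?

$4.76

This is a tiny linear program; its minimum lies at a vertex of the feasible set. List the vertices and price them.
quinoa only: max(439/207, 34/7) = 4.857 servings → $6.80.
cheddar only: max(439/44, 34/9) = 9.977 servings → $9.98.
quinoa + cheddar with both tight: 1.579 servings and 2.55 servings → $4.76.
The minimum over all feasible corners is $4.76.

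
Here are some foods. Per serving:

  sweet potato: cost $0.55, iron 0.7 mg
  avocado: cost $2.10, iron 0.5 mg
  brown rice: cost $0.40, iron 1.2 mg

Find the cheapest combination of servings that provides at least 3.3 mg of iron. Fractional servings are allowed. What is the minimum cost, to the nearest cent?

$1.10

Cost per mg of iron: brown rice $0.3333, sweet potato $0.7857, avocado $4.2000.
With no serving limits, use only brown rice: 3.3 mg / 1.2 mg = 2.75 servings × $0.40 = $1.10.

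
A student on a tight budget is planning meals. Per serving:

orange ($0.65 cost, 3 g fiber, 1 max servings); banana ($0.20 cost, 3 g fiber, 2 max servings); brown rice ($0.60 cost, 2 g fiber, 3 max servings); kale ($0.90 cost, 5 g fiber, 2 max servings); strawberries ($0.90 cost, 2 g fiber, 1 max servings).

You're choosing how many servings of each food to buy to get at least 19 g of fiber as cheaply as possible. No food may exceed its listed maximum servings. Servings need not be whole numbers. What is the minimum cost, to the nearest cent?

$2.85

Cost per g of fiber: banana $0.0667, kale $0.1800, orange $0.2167, brown rice $0.3000, strawberries $0.4500.
Take 2 servings of banana: +6.0 g fiber for $0.40 (total $0.40, still need 13.0 g).
Take 2 servings of kale: +10.0 g fiber for $1.80 (total $2.20, still need 3.0 g).
Take 1 serving of orange: +3.0 g fiber for $0.65 (total $2.85, still need 0.0 g).
Greedy by cheapest-per-g is optimal for a single linear constraint, so the minimum cost is $2.85.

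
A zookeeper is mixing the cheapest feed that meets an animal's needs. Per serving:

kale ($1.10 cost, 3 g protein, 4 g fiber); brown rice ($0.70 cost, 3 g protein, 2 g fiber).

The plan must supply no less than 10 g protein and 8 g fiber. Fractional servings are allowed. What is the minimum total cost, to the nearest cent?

$2.60

A basic optimal solution has at most two foods positive. Try each food alone and each pair with both targets met exactly.
kale only: max(10/3, 8/4) = 3.333 servings → $3.67.
brown rice only: max(10/3, 8/2) = 4 servings → $2.80.
kale + brown rice with both tight: 0.6667 servings and 2.667 servings → $2.60.
The minimum over all feasible corners is $2.60.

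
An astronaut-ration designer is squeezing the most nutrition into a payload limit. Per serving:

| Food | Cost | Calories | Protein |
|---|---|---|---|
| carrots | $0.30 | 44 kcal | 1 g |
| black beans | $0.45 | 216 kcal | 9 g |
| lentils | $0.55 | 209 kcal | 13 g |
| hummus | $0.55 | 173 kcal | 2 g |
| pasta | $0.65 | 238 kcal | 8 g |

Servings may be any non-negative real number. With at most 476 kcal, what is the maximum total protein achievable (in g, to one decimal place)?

29.6 g

Protein per kcal: lentils 0.0622, black beans 0.04167, pasta 0.03361, carrots 0.02273, hummus 0.01156.
With no serving limits, spend the whole calories allowance on lentils: 476 kcal / 209 kcal × 13 g = 29.6 g.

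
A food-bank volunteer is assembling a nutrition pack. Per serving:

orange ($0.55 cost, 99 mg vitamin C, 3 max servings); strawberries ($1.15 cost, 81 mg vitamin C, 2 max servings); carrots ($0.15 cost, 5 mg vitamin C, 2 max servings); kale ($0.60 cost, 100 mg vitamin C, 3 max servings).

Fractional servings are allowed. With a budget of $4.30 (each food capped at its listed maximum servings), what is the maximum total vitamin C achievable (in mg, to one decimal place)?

Vitamin C per dollar: orange 180, kale 166.7, strawberries 70.43, carrots 33.33.
Take 3 servings of orange: spends $1.65, +297.0 mg vitamin C (running total 297.0 mg).
Take 3 servings of kale: spends $1.80, +300.0 mg vitamin C (running total 597.0 mg).
Take 0.7391 servings of strawberries: spends $0.85, +59.9 mg vitamin C (running total 656.9 mg).
Greedy by best ratio exhausts the cost allowance optimally: 656.9 mg.

656.9 mg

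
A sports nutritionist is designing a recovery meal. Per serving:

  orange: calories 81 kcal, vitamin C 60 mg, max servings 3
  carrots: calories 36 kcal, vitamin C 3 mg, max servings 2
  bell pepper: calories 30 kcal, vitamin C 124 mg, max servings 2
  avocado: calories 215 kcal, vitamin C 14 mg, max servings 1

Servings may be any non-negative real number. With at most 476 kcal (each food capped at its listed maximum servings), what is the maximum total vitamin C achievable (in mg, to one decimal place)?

440.6 mg

Vitamin C per kcal: bell pepper 4.133, orange 0.7407, carrots 0.08333, avocado 0.06512.
Take 2 servings of bell pepper: uses 60 kcal, +248.0 mg vitamin C (running total 248.0 mg).
Take 3 servings of orange: uses 243 kcal, +180.0 mg vitamin C (running total 428.0 mg).
Take 2 servings of carrots: uses 72 kcal, +6.0 mg vitamin C (running total 434.0 mg).
Take 0.4698 servings of avocado: uses 101 kcal, +6.6 mg vitamin C (running total 440.6 mg).
Greedy by best ratio exhausts the calories allowance optimally: 440.6 mg.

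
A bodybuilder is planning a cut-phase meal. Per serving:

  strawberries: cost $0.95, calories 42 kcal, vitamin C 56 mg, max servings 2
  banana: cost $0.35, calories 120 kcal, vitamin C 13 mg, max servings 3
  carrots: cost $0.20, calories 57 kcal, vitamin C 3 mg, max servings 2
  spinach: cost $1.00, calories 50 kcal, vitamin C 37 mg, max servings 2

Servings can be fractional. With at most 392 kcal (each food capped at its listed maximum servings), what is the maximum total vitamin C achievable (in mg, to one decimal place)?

208.5 mg

Vitamin C per kcal: strawberries 1.333, spinach 0.74, banana 0.1083, carrots 0.05263.
Take 2 servings of strawberries: uses 84 kcal, +112.0 mg vitamin C (running total 112.0 mg).
Take 2 servings of spinach: uses 100 kcal, +74.0 mg vitamin C (running total 186.0 mg).
Take 1.733 servings of banana: uses 208 kcal, +22.5 mg vitamin C (running total 208.5 mg).
Filling greedily by vitamin C-per-kcal is optimal for one linear limit, giving 208.5 mg.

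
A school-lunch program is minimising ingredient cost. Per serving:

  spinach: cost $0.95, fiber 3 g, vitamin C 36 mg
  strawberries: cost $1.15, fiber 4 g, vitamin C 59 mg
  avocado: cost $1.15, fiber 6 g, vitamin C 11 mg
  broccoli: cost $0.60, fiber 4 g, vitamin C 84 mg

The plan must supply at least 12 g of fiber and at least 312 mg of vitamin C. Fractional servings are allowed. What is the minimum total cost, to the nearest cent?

$2.23

With two linear requirements the optimum uses one or two foods; enumerate the corners.
spinach only: max(12/3, 312/36) = 8.667 servings → $8.23.
strawberries only: max(12/4, 312/59) = 5.288 servings → $6.08.
avocado only: max(12/6, 312/11) = 28.36 servings → $32.62.
broccoli only: max(12/4, 312/84) = 3.714 servings → $2.23.
spinach + strawberries with both targets exact would need a negative amount; discard.
spinach + avocado: the both-tight solution has a negative serving — not a feasible corner.
spinach + broccoli with both targets exact would need a negative amount; discard.
strawberries + avocado with both targets exact would need a negative amount; discard.
strawberries + broccoli: intersection lies outside the first quadrant.
avocado + broccoli: the both-tight solution has a negative serving — not a feasible corner.
Cheapest feasible corner: $2.23.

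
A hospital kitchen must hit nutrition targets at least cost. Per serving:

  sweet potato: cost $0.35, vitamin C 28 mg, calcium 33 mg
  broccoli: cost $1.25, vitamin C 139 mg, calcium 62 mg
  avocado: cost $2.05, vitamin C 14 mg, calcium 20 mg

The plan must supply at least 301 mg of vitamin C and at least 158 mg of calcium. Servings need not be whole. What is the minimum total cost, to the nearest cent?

Minimising a linear cost over {vitamin C ≥ 301, calcium ≥ 158, servings ≥ 0} — the optimum is at a vertex, using one or two foods.
sweet potato only: max(301/28, 158/33) = 10.75 servings → $3.76.
broccoli only: max(301/139, 158/62) = 2.548 servings → $3.19.
avocado only: max(301/14, 158/20) = 21.5 servings → $44.08.
sweet potato + broccoli with both tight: 1.157 servings and 1.932 servings → $2.82.
sweet potato + avocado: the both-tight solution has a negative serving — not a feasible corner.
broccoli + avocado with both tight: 1.992 servings and 1.726 servings → $6.03.
So the least-cost plan costs $2.82.

$2.82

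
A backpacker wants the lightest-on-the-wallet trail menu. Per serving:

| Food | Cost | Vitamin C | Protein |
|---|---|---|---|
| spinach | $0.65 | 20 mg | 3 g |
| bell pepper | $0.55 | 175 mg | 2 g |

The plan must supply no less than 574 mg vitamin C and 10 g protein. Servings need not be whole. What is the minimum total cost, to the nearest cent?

$2.53

The cheapest plan sits at a corner of the feasible region — with two constraints it uses at most two foods.
spinach only: max(574/20, 10/3) = 28.7 servings → $18.66.
bell pepper only: max(574/175, 10/2) = 5 servings → $2.75.
spinach + bell pepper with both tight: 1.241 servings and 3.138 servings → $2.53.
The minimum over all feasible corners is $2.53.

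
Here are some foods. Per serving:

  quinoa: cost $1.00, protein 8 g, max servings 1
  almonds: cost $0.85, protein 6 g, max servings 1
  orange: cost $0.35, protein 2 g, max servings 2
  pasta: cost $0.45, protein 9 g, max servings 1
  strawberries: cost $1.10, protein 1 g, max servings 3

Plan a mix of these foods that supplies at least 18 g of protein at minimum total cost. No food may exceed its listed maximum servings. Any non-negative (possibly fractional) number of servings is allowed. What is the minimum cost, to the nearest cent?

Cost per g of protein: pasta $0.0500, quinoa $0.1250, almonds $0.1417, orange $0.1750, strawberries $1.1000.
Take 1 serving of pasta: +9.0 g protein for $0.45 (total $0.45, still need 9.0 g).
Take 1 serving of quinoa: +8.0 g protein for $1.00 (total $1.45, still need 1.0 g).
Take 0.1667 servings of almonds: +1.0 g protein for $0.14 (total $1.59, still need 0.0 g).
Filling from the cheapest source first is optimal under one linear minimum: $1.59.

$1.59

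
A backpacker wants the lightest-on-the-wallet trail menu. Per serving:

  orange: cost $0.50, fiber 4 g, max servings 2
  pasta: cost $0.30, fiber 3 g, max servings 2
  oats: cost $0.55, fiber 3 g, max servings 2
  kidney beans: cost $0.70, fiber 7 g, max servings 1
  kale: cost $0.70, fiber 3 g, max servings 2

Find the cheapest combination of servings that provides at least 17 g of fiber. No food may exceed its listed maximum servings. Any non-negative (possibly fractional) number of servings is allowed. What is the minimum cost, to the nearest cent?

$1.80

Cost per g of fiber: pasta $0.1000, kidney beans $0.1000, orange $0.1250, oats $0.1833, kale $0.2333.
Take 2 servings of pasta: +6.0 g fiber for $0.60 (total $0.60, still need 11.0 g).
Take 1 serving of kidney beans: +7.0 g fiber for $0.70 (total $1.30, still need 4.0 g).
Take 1 serving of orange: +4.0 g fiber for $0.50 (total $1.80, still need 0.0 g).
Filling from the cheapest source first is optimal under one linear minimum: $1.80.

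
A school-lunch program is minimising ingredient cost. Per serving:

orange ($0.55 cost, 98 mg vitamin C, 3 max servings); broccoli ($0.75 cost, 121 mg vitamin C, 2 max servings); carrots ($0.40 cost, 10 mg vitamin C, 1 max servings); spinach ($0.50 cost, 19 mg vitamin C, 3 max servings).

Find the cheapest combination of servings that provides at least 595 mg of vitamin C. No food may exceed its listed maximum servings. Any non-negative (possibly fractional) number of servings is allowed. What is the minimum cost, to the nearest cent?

$4.73

Cost per mg of vitamin C: orange $0.0056, broccoli $0.0062, spinach $0.0263, carrots $0.0400.
Take 3 servings of orange: +294.0 mg vitamin C for $1.65 (total $1.65, still need 301.0 mg).
Take 2 servings of broccoli: +242.0 mg vitamin C for $1.50 (total $3.15, still need 59.0 mg).
Take 3 servings of spinach: +57.0 mg vitamin C for $1.50 (total $4.65, still need 2.0 mg).
Take 0.2 servings of carrots: +2.0 mg vitamin C for $0.08 (total $4.73, still need 0.0 mg).
Filling from the cheapest source first is optimal under one linear minimum: $4.73.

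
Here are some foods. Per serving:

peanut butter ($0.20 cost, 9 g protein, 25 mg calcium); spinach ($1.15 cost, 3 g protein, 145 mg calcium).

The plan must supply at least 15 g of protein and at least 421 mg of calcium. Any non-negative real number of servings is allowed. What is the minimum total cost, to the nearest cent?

$3.34

This is a tiny linear program; its minimum lies at a vertex of the feasible set. List the vertices and price them.
peanut butter only: max(15/9, 421/25) = 16.84 servings → $3.37.
spinach only: max(15/3, 421/145) = 5 servings → $5.75.
peanut butter + spinach with both tight: 0.7415 servings and 2.776 servings → $3.34.
The minimum over all feasible corners is $3.34.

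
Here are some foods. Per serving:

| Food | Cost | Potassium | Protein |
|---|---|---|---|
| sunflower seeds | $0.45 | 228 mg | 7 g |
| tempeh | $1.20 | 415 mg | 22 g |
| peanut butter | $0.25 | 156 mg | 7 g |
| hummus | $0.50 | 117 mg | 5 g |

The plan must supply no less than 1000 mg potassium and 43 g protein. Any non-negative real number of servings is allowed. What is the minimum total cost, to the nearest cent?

$1.60

For a min-cost LP with two ≥-constraints, a basic feasible solution has at most two positive variables.
sunflower seeds only: max(1000/228, 43/7) = 6.143 servings → $2.76.
tempeh only: max(1000/415, 43/22) = 2.41 servings → $2.89.
peanut butter only: max(1000/156, 43/7) = 6.41 servings → $1.60.
hummus only: max(1000/117, 43/5) = 8.6 servings → $4.30.
sunflower seeds + tempeh with both tight: 1.968 servings and 1.328 servings → $2.48.
sunflower seeds + peanut butter with both tight: 0.5794 servings and 5.563 servings → $1.65.
sunflower seeds + hummus: the both-tight solution has a negative serving — not a feasible corner.
tempeh + peanut butter with both targets exact would need a negative amount; discard.
tempeh + hummus with both tight: 0.06212 servings and 8.327 servings → $4.24.
peanut butter + hummus with both tight: 0.7949 servings and 7.487 servings → $3.94.
The minimum over all feasible corners is $1.60.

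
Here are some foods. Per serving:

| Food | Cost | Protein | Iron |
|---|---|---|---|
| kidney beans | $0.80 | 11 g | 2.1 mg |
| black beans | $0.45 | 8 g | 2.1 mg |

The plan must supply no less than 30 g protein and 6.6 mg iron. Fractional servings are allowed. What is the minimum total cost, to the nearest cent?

$1.69

For a min-cost LP with two ≥-constraints, a basic feasible solution has at most two positive variables.
kidney beans only: max(30/11, 6.6/2.1) = 3.143 servings → $2.51.
black beans only: max(30/8, 6.6/2.1) = 3.75 servings → $1.69.
kidney beans + black beans with both tight: 1.619 servings and 1.524 servings → $1.98.
Cheapest feasible corner: $1.69.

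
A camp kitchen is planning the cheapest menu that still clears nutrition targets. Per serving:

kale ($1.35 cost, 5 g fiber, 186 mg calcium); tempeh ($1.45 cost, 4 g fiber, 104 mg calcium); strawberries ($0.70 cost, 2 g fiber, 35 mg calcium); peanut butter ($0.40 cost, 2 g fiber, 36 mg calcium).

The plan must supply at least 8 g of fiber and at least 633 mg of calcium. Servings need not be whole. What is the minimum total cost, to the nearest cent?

$4.59

An LP optimum is at a vertex; with two nutrient constraints at most two foods are used. Check each candidate.
kale only: max(8/5, 633/186) = 3.403 servings → $4.59.
tempeh only: max(8/4, 633/104) = 6.087 servings → $8.83.
strawberries only: max(8/2, 633/35) = 18.09 servings → $12.66.
peanut butter only: max(8/2, 633/36) = 17.58 servings → $7.03.
kale + tempeh: the both-tight solution has a negative serving — not a feasible corner.
kale + strawberries: the both-tight solution has a negative serving — not a feasible corner.
kale + peanut butter: intersection lies outside the first quadrant.
tempeh + strawberries: the both-tight solution has a negative serving — not a feasible corner.
tempeh + peanut butter with both targets exact would need a negative amount; discard.
strawberries + peanut butter: the both-tight solution has a negative serving — not a feasible corner.
The minimum over all feasible corners is $4.59.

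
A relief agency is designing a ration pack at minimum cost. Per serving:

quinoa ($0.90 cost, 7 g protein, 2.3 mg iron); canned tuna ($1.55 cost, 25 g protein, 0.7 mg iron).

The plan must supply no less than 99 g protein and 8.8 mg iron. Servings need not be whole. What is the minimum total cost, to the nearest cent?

$7.47

At the optimum either one food covers both requirements or two foods hit both targets exactly; no other combination can be cheaper.
quinoa only: max(99/7, 8.8/2.3) = 14.14 servings → $12.73.
canned tuna only: max(99/25, 8.8/0.7) = 12.57 servings → $19.49.
quinoa + canned tuna with both tight: 2.865 servings and 3.158 servings → $7.47.
The minimum over all feasible corners is $7.47.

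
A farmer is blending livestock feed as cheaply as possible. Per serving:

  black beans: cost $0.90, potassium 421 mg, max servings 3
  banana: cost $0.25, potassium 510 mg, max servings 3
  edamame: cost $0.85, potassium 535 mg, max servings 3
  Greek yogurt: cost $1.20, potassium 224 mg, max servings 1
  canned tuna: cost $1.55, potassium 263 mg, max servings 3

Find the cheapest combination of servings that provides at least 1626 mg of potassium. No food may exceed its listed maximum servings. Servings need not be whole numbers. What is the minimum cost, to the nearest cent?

$0.90

Cost per mg of potassium: banana $0.0005, edamame $0.0016, black beans $0.0021, Greek yogurt $0.0054, canned tuna $0.0059.
Take 3 servings of banana: +1530.0 mg potassium for $0.75 (total $0.75, still need 96.0 mg).
Take 0.1794 servings of edamame: +96.0 mg potassium for $0.15 (total $0.90, still need 0.0 mg).
Filling from the cheapest source first is optimal under one linear minimum: $0.90.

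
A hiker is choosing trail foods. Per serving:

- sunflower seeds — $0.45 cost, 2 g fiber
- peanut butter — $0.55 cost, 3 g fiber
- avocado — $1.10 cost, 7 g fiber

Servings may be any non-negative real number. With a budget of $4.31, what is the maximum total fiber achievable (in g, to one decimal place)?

Fiber per dollar: avocado 6.364, peanut butter 5.455, sunflower seeds 4.444.
With no serving limits, spend the whole cost allowance on avocado: $4.31 / $1.10 × 7 g = 27.4 g.

27.4 g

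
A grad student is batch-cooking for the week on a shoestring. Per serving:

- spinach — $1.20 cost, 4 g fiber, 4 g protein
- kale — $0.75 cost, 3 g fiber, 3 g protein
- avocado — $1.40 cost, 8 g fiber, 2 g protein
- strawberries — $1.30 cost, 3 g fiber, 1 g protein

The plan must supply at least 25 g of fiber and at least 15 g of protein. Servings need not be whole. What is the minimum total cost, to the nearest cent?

$5.25

spinach only: max(25/4, 15/4) = 6.25 servings → $7.50.
kale only: max(25/3, 15/3) = 8.333 servings → $6.25.
avocado only: max(25/8, 15/2) = 7.5 servings → $10.50.
strawberries only: max(25/3, 15/1) = 15 servings → $19.50.
spinach + kale (both tight): parallel constraints — no distinct corner.
spinach + avocado with both tight: 2.917 servings and 1.667 servings → $5.83.
spinach + strawberries with both tight: 2.5 servings and 5 servings → $9.50.
kale + avocado with both tight: 3.889 servings and 1.667 servings → $5.25.
kale + strawberries with both tight: 3.333 servings and 5 servings → $9.00.
avocado + strawberries: the both-tight solution has a negative serving — not a feasible corner.
The minimum over all feasible corners is $5.25.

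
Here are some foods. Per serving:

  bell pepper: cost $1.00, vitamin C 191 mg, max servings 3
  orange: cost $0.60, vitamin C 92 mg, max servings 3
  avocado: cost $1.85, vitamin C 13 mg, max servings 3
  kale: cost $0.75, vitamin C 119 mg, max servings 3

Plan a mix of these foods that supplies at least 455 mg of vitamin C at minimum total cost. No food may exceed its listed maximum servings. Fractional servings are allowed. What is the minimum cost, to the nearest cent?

Cost per mg of vitamin C: bell pepper $0.0052, kale $0.0063, orange $0.0065, avocado $0.1423.
Take 2.382 servings of bell pepper: +455.0 mg vitamin C for $2.38 (total $2.38, still need 0.0 mg).
Filling from the cheapest source first is optimal under one linear minimum: $2.38.

$2.38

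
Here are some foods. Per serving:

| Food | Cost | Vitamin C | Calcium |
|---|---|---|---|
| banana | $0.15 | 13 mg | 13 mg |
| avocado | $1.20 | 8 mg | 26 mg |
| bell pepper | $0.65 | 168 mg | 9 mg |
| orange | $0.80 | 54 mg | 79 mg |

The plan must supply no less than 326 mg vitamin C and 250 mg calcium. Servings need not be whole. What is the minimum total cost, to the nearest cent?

Check every corner: each single food scaled to meet both minima, and each pair solved so both constraints bind.
banana only: max(326/13, 250/13) = 25.08 servings → $3.76.
avocado only: max(326/8, 250/26) = 40.75 servings → $48.90.
bell pepper only: max(326/168, 250/9) = 27.78 servings → $18.06.
orange only: max(326/54, 250/79) = 6.037 servings → $4.83.
banana + avocado with both targets exact would need a negative amount; discard.
banana + bell pepper with both tight: 18.9 servings and 0.478 servings → $3.15.
banana + orange with both targets exact would need a negative amount; discard.
avocado + bell pepper with both tight: 9.094 servings and 1.507 servings → $11.89.
avocado + orange with both targets exact would need a negative amount; discard.
bell pepper + orange with both tight: 0.9584 servings and 3.055 servings → $3.07.
Cheapest feasible corner: $3.07.

$3.07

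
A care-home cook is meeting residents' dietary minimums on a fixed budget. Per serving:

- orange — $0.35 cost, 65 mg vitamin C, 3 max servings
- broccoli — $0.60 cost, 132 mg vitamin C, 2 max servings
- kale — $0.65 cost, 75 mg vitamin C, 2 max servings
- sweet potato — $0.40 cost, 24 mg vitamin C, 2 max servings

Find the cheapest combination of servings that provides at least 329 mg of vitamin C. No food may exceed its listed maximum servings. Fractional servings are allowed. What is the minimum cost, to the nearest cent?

$1.55

Cost per mg of vitamin C: broccoli $0.0045, orange $0.0054, kale $0.0087, sweet potato $0.0167.
Take 2 servings of broccoli: +264.0 mg vitamin C for $1.20 (total $1.20, still need 65.0 mg).
Take 1 serving of orange: +65.0 mg vitamin C for $0.35 (total $1.55, still need 0.0 mg).
Greedy by cheapest-per-mg is optimal for a single linear constraint, so the minimum cost is $1.55.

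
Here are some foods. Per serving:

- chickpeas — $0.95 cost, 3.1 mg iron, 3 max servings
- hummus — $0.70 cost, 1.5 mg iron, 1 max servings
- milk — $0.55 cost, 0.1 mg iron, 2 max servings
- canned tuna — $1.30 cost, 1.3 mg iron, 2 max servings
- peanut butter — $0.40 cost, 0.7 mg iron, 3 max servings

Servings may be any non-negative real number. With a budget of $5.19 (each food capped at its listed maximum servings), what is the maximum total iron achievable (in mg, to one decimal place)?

Iron per dollar: chickpeas 3.263, hummus 2.143, peanut butter 1.75, canned tuna 1, milk 0.1818.
Take 3 servings of chickpeas: spends $2.85, +9.3 mg iron (running total 9.3 mg).
Take 1 serving of hummus: spends $0.70, +1.5 mg iron (running total 10.8 mg).
Take 3 servings of peanut butter: spends $1.20, +2.1 mg iron (running total 12.9 mg).
Take 0.3385 servings of canned tuna: spends $0.44, +0.4 mg iron (running total 13.3 mg).
Greedy by best ratio exhausts the cost allowance optimally: 13.3 mg.

13.3 mg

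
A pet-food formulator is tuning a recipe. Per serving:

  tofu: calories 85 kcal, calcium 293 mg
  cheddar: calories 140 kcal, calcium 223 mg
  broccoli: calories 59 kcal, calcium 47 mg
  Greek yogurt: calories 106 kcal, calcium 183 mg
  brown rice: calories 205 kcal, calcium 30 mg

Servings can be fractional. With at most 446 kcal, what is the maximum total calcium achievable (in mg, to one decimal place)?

Calcium per kcal: tofu 3.447, Greek yogurt 1.726, cheddar 1.593, broccoli 0.7966, brown rice 0.1463.
With no serving limits, spend the whole calories allowance on tofu: 446 kcal / 85 kcal × 293 mg = 1537.4 mg.

1537.4 mg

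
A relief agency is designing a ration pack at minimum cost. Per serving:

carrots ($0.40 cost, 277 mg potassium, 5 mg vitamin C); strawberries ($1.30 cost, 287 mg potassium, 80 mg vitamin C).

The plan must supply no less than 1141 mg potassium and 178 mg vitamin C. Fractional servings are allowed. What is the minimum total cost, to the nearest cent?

$3.51

Check every corner: each single food scaled to meet both minima, and each pair solved so both constraints bind.
carrots only: max(1141/277, 178/5) = 35.6 servings → $14.24.
strawberries only: max(1141/287, 178/80) = 3.976 servings → $5.17.
carrots + strawberries with both tight: 1.939 servings and 2.104 servings → $3.51.
The minimum over all feasible corners is $3.51.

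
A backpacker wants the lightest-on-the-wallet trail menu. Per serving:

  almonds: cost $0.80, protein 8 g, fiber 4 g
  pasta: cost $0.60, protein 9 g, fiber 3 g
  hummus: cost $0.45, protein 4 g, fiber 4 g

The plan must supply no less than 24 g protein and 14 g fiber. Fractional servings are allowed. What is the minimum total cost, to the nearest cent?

$2.01

Check every corner: each single food scaled to meet both minima, and each pair solved so both constraints bind.
almonds only: max(24/8, 14/4) = 3.5 servings → $2.80.
pasta only: max(24/9, 14/3) = 4.667 servings → $2.80.
hummus only: max(24/4, 14/4) = 6 servings → $2.70.
almonds + pasta: the both-tight solution has a negative serving — not a feasible corner.
almonds + hummus with both tight: 2.5 servings and 1 serving → $2.45.
pasta + hummus with both tight: 1.667 servings and 2.25 servings → $2.01.
Cheapest feasible corner: $2.01.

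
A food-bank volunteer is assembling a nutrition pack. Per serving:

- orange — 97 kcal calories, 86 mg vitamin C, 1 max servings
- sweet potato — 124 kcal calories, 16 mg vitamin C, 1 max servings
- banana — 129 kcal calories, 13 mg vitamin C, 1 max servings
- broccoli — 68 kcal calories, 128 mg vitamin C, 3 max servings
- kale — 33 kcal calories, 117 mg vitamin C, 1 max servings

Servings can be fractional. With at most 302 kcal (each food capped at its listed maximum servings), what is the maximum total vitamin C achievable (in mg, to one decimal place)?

Vitamin C per kcal: kale 3.545, broccoli 1.882, orange 0.8866, sweet potato 0.129, banana 0.1008.
Take 1 serving of kale: uses 33 kcal, +117.0 mg vitamin C (running total 117.0 mg).
Take 3 servings of broccoli: uses 204 kcal, +384.0 mg vitamin C (running total 501.0 mg).
Take 0.6701 servings of orange: uses 65 kcal, +57.6 mg vitamin C (running total 558.6 mg).
Filling greedily by vitamin C-per-kcal is optimal for one linear limit, giving 558.6 mg.

558.6 mg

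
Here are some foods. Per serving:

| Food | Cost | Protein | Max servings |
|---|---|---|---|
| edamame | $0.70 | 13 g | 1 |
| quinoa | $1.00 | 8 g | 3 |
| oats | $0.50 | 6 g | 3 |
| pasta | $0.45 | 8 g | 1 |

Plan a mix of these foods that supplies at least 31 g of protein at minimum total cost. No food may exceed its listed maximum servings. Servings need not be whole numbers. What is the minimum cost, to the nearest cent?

$1.98

Cost per g of protein: edamame $0.0538, pasta $0.0563, oats $0.0833, quinoa $0.1250.
Take 1 serving of edamame: +13.0 g protein for $0.70 (total $0.70, still need 18.0 g).
Take 1 serving of pasta: +8.0 g protein for $0.45 (total $1.15, still need 10.0 g).
Take 1.667 servings of oats: +10.0 g protein for $0.83 (total $1.98, still need 0.0 g).
Filling from the cheapest source first is optimal under one linear minimum: $1.98.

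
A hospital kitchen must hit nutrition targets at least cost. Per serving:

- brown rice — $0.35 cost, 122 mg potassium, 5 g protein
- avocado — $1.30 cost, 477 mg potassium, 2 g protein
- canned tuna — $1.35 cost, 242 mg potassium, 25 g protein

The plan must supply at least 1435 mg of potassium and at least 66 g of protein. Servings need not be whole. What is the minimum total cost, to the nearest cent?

$4.43

An LP optimum is at a vertex; with two nutrient constraints at most two foods are used. Check each candidate.
brown rice only: max(1435/122, 66/5) = 13.2 servings → $4.62.
avocado only: max(1435/477, 66/2) = 33 servings → $42.90.
canned tuna only: max(1435/242, 66/25) = 5.93 servings → $8.01.
brown rice + avocado: intersection lies outside the first quadrant.
brown rice + canned tuna with both tight: 10.82 servings and 0.4766 servings → $4.43.
avocado + canned tuna with both tight: 1.74 servings and 2.501 servings → $5.64.
The minimum over all feasible corners is $4.43.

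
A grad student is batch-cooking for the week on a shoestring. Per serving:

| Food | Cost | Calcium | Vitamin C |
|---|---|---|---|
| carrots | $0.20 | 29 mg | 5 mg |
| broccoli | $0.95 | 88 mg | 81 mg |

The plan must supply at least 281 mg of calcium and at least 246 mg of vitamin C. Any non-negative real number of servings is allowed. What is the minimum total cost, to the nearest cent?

$2.97

At the optimum either one food covers both requirements or two foods hit both targets exactly; no other combination can be cheaper.
carrots only: max(281/29, 246/5) = 49.2 servings → $9.84.
broccoli only: max(281/88, 246/81) = 3.193 servings → $3.03.
carrots + broccoli with both tight: 0.583 servings and 3.001 servings → $2.97.
The minimum over all feasible corners is $2.97.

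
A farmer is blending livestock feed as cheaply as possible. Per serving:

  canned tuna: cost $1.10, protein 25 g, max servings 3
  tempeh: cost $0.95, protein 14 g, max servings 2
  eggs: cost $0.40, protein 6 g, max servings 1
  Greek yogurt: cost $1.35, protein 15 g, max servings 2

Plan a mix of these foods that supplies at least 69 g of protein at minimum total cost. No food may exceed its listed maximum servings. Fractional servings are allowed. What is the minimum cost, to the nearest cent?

Cost per g of protein: canned tuna $0.0440, eggs $0.0667, tempeh $0.0679, Greek yogurt $0.0900.
Take 2.76 servings of canned tuna: +69.0 g protein for $3.04 (total $3.04, still need 0.0 g).
Filling from the cheapest source first is optimal under one linear minimum: $3.04.

$3.04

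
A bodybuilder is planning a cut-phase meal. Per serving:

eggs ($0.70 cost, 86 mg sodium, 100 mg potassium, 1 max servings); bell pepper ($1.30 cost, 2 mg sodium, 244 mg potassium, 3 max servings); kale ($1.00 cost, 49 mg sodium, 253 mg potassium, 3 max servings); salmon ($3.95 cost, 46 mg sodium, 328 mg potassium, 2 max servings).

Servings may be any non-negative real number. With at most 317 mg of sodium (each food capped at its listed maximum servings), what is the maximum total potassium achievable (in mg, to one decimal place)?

Potassium per mg sodium: bell pepper 122, salmon 7.13, kale 5.163, eggs 1.163.
Take 3 servings of bell pepper: uses 6 mg sodium, +732.0 mg potassium (running total 732.0 mg).
Take 2 servings of salmon: uses 92 mg sodium, +656.0 mg potassium (running total 1388.0 mg).
Take 3 servings of kale: uses 147 mg sodium, +759.0 mg potassium (running total 2147.0 mg).
Take 0.8372 servings of eggs: uses 72 mg sodium, +83.7 mg potassium (running total 2230.7 mg).
Greedy by best ratio exhausts the sodium allowance optimally: 2230.7 mg.

2230.7 mg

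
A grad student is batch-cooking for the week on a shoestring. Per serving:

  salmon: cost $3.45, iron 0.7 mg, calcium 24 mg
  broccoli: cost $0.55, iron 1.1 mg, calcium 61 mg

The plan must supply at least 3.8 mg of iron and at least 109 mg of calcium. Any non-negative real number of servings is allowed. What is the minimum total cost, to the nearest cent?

$1.90

Check every corner: each single food scaled to meet both minima, and each pair solved so both constraints bind.
salmon only: max(3.8/0.7, 109/24) = 5.429 servings → $18.73.
broccoli only: max(3.8/1.1, 109/61) = 3.455 servings → $1.90.
salmon + broccoli: intersection lies outside the first quadrant.
The minimum over all feasible corners is $1.90.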